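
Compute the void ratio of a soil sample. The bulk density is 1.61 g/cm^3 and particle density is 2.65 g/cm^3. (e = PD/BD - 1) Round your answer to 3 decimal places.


Step 1: e = PD / BD - 1
Step 2: e = 2.65 / 1.61 - 1
Step 3: e = 1.64596 - 1
Step 4: e = 0.646

0.646


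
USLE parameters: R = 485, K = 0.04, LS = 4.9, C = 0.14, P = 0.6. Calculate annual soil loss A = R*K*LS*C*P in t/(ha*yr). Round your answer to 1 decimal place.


Step 1: A = R * K * LS * C * P
Step 2: R * K = 485 * 0.04 = 19.4
Step 3: (R*K) * LS = 19.4 * 4.9 = 95.06
Step 4: * C * P = 95.06 * 0.14 * 0.6 = 8.0
Step 5: A = 8.0 t/(ha*yr)

8.0


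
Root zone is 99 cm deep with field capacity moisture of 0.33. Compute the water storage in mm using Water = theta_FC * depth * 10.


Step 1: Water (mm) = theta_FC * depth (cm) * 10
Step 2: Water = 0.33 * 99 * 10
Step 3: Water = 326.7 mm

326.7


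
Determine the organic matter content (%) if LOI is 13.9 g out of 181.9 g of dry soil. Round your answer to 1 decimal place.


Step 1: OM% = 100 * LOI / sample mass
Step 2: OM = 100 * 13.9 / 181.9
Step 3: OM = 7.6%

7.6


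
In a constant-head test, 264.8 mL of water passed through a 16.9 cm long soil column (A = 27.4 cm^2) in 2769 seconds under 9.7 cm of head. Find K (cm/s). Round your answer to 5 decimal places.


Step 1: K = Q * L / (A * t * h)
Step 2: Numerator = 264.8 * 16.9 = 4475.12
Step 3: Denominator = 27.4 * 2769 * 9.7 = 735944.82
Step 4: K = 4475.12 / 735944.82 = 0.00608 cm/s

0.00608


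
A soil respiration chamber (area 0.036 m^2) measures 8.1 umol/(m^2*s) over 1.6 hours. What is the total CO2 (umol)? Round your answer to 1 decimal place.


Step 1: Convert time to seconds: 1.6 hr * 3600 = 5760.0 s
Step 2: Total = flux * area * time_s
Step 3: Total = 8.1 * 0.036 * 5760.0
Step 4: Total = 1679.6 umol

1679.6


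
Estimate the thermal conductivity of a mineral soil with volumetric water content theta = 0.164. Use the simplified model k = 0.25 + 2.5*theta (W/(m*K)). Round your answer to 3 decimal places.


Step 1: k = 0.25 + 2.5 * theta
Step 2: k = 0.25 + 2.5 * 0.164
Step 3: k = 0.25 + 0.41
Step 4: k = 0.66 W/(m*K)

0.66


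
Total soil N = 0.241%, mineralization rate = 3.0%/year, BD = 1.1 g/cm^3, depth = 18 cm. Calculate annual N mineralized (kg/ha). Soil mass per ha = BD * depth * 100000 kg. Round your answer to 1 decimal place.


Step 1: Soil mass per ha = BD * depth * 100000 = 1.1 * 18 * 100000 = 1980000 kg
Step 2: Total N pool = soil mass * N%/100 = 1980000 * 0.241/100 = 4771.8 kg/ha
Step 3: N mineralized = N pool * rate%/100 = 4771.8 * 3.0/100 = 143.2 kg/ha/yr

143.2


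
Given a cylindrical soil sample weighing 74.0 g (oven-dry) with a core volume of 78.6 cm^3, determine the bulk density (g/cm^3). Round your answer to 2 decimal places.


Step 1: Identify the formula: BD = dry mass / volume
Step 2: Substitute values: BD = 74.0 / 78.6
Step 3: BD = 0.94 g/cm^3

0.94


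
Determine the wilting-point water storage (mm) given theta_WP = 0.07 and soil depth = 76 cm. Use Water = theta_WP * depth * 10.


Step 1: Water (mm) = theta_WP * depth * 10
Step 2: Water = 0.07 * 76 * 10
Step 3: Water = 53.2 mm

53.2


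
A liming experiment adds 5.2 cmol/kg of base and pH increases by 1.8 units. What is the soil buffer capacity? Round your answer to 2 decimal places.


Step 1: BC = change in base / change in pH
Step 2: BC = 5.2 / 1.8
Step 3: BC = 2.89 cmol/(kg*pH unit)

2.89


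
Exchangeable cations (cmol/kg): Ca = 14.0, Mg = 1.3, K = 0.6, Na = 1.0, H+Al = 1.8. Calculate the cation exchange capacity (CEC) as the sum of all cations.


Step 1: CEC = Ca + Mg + K + Na + (H+Al)
Step 2: CEC = 14.0 + 1.3 + 0.6 + 1.0 + 1.8
Step 3: CEC = 18.7 cmol/kg

18.7


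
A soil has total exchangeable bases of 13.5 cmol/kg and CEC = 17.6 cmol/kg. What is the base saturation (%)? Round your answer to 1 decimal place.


Step 1: BS = 100 * (sum of bases) / CEC
Step 2: BS = 100 * 13.5 / 17.6
Step 3: BS = 76.7%

76.7


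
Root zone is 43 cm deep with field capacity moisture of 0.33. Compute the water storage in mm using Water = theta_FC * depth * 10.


Step 1: Water (mm) = theta_FC * depth (cm) * 10
Step 2: Water = 0.33 * 43 * 10
Step 3: Water = 141.9 mm

141.9


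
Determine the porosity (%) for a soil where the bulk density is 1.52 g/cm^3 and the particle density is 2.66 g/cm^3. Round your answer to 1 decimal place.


Step 1: Formula: n = 100 * (1 - BD / PD)
Step 2: n = 100 * (1 - 1.52 / 2.66)
Step 3: n = 100 * (1 - 0.57143)
Step 4: n = 42.9%

42.9


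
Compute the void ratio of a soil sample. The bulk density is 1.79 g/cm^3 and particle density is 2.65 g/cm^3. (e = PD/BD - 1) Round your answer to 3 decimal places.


Step 1: e = PD / BD - 1
Step 2: e = 2.65 / 1.79 - 1
Step 3: e = 1.48045 - 1
Step 4: e = 0.48

0.48


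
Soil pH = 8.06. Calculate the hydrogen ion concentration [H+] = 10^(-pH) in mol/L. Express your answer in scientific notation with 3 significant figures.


Step 1: [H+] = 10^(-pH)
Step 2: [H+] = 10^(-8.06)
Step 3: [H+] = 8.71e-09 mol/L

8.71e-09


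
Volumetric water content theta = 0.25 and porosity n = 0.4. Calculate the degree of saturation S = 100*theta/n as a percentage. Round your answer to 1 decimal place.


Step 1: S = 100 * theta_v / n
Step 2: S = 100 * 0.25 / 0.4
Step 3: S = 62.5%

62.5


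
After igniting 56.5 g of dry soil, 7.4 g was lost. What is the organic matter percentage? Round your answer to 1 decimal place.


Step 1: OM% = 100 * LOI / sample mass
Step 2: OM = 100 * 7.4 / 56.5
Step 3: OM = 13.1%

13.1


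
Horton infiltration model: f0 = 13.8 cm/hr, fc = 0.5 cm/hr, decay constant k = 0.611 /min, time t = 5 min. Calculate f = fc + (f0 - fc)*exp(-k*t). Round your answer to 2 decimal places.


Step 1: f = fc + (f0 - fc) * exp(-k * t)
Step 2: exp(-0.611 * 5) = 0.047123
Step 3: f = 0.5 + (13.8 - 0.5) * 0.047123
Step 4: f = 0.5 + 13.3 * 0.047123
Step 5: f = 1.13 cm/hr

1.13


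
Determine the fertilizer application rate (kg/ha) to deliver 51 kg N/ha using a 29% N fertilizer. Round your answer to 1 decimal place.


Step 1: Fertilizer rate = target N / (N content / 100)
Step 2: Rate = 51 / (29 / 100)
Step 3: Rate = 51 / 0.29
Step 4: Rate = 175.9 kg/ha

175.9


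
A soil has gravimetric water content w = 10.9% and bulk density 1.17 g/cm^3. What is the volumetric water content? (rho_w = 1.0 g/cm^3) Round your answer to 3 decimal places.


Step 1: theta = (w / 100) * BD / rho_w
Step 2: theta = (10.9 / 100) * 1.17 / 1.0
Step 3: theta = 0.109 * 1.17
Step 4: theta = 0.128

0.128


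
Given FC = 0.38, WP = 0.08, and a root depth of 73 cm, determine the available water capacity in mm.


Step 1: Available water = (FC - WP) * depth * 10
Step 2: AW = (0.38 - 0.08) * 73 * 10
Step 3: AW = 0.3 * 73 * 10
Step 4: AW = 219.0 mm

219.0


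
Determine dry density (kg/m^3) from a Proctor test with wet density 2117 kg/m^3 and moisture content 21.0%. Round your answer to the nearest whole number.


Step 1: Dry density = wet density / (1 + w/100)
Step 2: Dry density = 2117 / (1 + 21.0/100)
Step 3: Dry density = 2117 / 1.21
Step 4: Dry density = 1750 kg/m^3

1750


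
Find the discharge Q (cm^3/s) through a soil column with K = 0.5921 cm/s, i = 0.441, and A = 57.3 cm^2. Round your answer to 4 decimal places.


Step 1: Apply Darcy's law: Q = K * i * A
Step 2: Q = 0.5921 * 0.441 * 57.3
Step 3: Q = 14.962 cm^3/s

14.962


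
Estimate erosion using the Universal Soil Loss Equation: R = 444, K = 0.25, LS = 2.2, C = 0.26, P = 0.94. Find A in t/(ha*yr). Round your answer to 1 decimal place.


Step 1: A = R * K * LS * C * P
Step 2: R * K = 444 * 0.25 = 111.0
Step 3: (R*K) * LS = 111.0 * 2.2 = 244.2
Step 4: * C * P = 244.2 * 0.26 * 0.94 = 59.7
Step 5: A = 59.7 t/(ha*yr)

59.7


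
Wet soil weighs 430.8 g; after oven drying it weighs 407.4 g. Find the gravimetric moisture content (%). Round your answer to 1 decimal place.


Step 1: Water mass = wet - dry = 430.8 - 407.4 = 23.4 g
Step 2: w = 100 * water mass / dry mass
Step 3: w = 100 * 23.4 / 407.4 = 5.7%

5.7


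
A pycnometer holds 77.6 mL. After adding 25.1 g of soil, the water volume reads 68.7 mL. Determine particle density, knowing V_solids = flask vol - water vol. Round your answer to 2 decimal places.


Step 1: Volume of solids = flask volume - water volume with soil
Step 2: V_solids = 77.6 - 68.7 = 8.9 mL
Step 3: Particle density = mass / V_solids = 25.1 / 8.9 = 2.82 g/cm^3

2.82


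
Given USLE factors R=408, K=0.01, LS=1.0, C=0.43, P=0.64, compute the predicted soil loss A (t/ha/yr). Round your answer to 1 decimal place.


Step 1: A = R * K * LS * C * P
Step 2: R * K = 408 * 0.01 = 4.08
Step 3: (R*K) * LS = 4.08 * 1.0 = 4.08
Step 4: * C * P = 4.08 * 0.43 * 0.64 = 1.1
Step 5: A = 1.1 t/(ha*yr)

1.1


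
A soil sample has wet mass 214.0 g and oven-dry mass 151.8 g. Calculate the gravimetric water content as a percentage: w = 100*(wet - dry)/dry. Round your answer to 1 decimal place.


Step 1: Water mass = wet - dry = 214.0 - 151.8 = 62.2 g
Step 2: w = 100 * water mass / dry mass
Step 3: w = 100 * 62.2 / 151.8 = 41.0%

41.0


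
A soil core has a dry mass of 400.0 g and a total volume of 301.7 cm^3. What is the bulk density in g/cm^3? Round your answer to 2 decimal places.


Step 1: Identify the formula: BD = dry mass / volume
Step 2: Substitute values: BD = 400.0 / 301.7
Step 3: BD = 1.33 g/cm^3

1.33


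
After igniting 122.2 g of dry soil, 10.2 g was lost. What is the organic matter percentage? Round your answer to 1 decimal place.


Step 1: OM% = 100 * LOI / sample mass
Step 2: OM = 100 * 10.2 / 122.2
Step 3: OM = 8.3%

8.3


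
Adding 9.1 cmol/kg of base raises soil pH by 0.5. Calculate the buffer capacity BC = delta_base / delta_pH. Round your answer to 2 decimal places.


Step 1: BC = change in base / change in pH
Step 2: BC = 9.1 / 0.5
Step 3: BC = 18.2 cmol/(kg*pH unit)

18.2


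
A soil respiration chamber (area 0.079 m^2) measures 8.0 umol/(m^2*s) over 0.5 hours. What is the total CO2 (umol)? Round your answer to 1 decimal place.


Step 1: Convert time to seconds: 0.5 hr * 3600 = 1800.0 s
Step 2: Total = flux * area * time_s
Step 3: Total = 8.0 * 0.079 * 1800.0
Step 4: Total = 1137.6 umol

1137.6


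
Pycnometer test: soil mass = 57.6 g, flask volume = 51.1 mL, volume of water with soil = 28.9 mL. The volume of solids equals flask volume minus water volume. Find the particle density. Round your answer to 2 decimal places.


Step 1: Volume of solids = flask volume - water volume with soil
Step 2: V_solids = 51.1 - 28.9 = 22.2 mL
Step 3: Particle density = mass / V_solids = 57.6 / 22.2 = 2.59 g/cm^3

2.59


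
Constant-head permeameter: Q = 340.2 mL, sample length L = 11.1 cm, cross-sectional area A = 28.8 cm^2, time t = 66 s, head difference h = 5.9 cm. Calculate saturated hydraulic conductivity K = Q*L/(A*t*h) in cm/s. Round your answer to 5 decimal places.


Step 1: K = Q * L / (A * t * h)
Step 2: Numerator = 340.2 * 11.1 = 3776.22
Step 3: Denominator = 28.8 * 66 * 5.9 = 11214.72
Step 4: K = 3776.22 / 11214.72 = 0.33672 cm/s

0.33672


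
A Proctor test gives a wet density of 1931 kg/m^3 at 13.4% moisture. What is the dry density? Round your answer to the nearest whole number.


Step 1: Dry density = wet density / (1 + w/100)
Step 2: Dry density = 1931 / (1 + 13.4/100)
Step 3: Dry density = 1931 / 1.134
Step 4: Dry density = 1703 kg/m^3

1703


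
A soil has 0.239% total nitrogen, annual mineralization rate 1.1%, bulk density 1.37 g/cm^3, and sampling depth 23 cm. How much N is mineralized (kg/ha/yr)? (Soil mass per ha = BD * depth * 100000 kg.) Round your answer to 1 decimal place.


Step 1: Soil mass per ha = BD * depth * 100000 = 1.37 * 23 * 100000 = 3151000 kg
Step 2: Total N pool = soil mass * N%/100 = 3151000 * 0.239/100 = 7530.89 kg/ha
Step 3: N mineralized = N pool * rate%/100 = 7530.89 * 1.1/100 = 82.8 kg/ha/yr

82.8


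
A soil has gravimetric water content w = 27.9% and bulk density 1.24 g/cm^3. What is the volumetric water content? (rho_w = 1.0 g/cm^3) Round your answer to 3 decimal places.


Step 1: theta = (w / 100) * BD / rho_w
Step 2: theta = (27.9 / 100) * 1.24 / 1.0
Step 3: theta = 0.279 * 1.24
Step 4: theta = 0.346

0.346


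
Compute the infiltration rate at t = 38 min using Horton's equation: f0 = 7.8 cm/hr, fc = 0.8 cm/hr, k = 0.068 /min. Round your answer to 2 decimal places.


Step 1: f = fc + (f0 - fc) * exp(-k * t)
Step 2: exp(-0.068 * 38) = 0.075472
Step 3: f = 0.8 + (7.8 - 0.8) * 0.075472
Step 4: f = 0.8 + 7.0 * 0.075472
Step 5: f = 1.33 cm/hr

1.33


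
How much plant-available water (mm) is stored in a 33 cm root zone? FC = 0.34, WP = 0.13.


Step 1: Available water = (FC - WP) * depth * 10
Step 2: AW = (0.34 - 0.13) * 33 * 10
Step 3: AW = 0.21 * 33 * 10
Step 4: AW = 69.3 mm

69.3


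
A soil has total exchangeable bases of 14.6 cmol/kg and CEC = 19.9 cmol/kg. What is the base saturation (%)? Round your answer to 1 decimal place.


Step 1: BS = 100 * (sum of bases) / CEC
Step 2: BS = 100 * 14.6 / 19.9
Step 3: BS = 73.4%

73.4


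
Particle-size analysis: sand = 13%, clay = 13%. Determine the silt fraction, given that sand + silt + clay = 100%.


Step 1: sand + silt + clay = 100%
Step 2: silt = 100 - sand - clay
Step 3: silt = 100 - 13 - 13
Step 4: silt = 74%

74


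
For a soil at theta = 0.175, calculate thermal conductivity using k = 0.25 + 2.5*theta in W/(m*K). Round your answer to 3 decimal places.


Step 1: k = 0.25 + 2.5 * theta
Step 2: k = 0.25 + 2.5 * 0.175
Step 3: k = 0.25 + 0.438
Step 4: k = 0.688 W/(m*K)

0.688


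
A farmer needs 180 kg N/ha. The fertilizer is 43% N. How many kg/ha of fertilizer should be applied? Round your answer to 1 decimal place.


Step 1: Fertilizer rate = target N / (N content / 100)
Step 2: Rate = 180 / (43 / 100)
Step 3: Rate = 180 / 0.43
Step 4: Rate = 418.6 kg/ha

418.6


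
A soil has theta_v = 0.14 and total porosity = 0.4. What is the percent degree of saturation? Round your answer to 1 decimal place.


Step 1: S = 100 * theta_v / n
Step 2: S = 100 * 0.14 / 0.4
Step 3: S = 35.0%

35.0


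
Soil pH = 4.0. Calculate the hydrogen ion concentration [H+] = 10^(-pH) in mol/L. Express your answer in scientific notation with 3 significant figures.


Step 1: [H+] = 10^(-pH)
Step 2: [H+] = 10^(-4.0)
Step 3: [H+] = 1.00e-04 mol/L

1.00e-04


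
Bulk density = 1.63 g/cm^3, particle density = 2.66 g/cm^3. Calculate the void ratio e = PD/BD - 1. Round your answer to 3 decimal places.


Step 1: e = PD / BD - 1
Step 2: e = 2.66 / 1.63 - 1
Step 3: e = 1.6319 - 1
Step 4: e = 0.632

0.632


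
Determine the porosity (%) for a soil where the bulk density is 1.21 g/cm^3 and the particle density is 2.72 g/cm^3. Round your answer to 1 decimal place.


Step 1: Formula: n = 100 * (1 - BD / PD)
Step 2: n = 100 * (1 - 1.21 / 2.72)
Step 3: n = 100 * (1 - 0.44485)
Step 4: n = 55.5%

55.5


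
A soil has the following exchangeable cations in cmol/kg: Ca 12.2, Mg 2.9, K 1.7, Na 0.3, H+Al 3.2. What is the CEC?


Step 1: CEC = Ca + Mg + K + Na + (H+Al)
Step 2: CEC = 12.2 + 2.9 + 1.7 + 0.3 + 3.2
Step 3: CEC = 20.3 cmol/kg

20.3


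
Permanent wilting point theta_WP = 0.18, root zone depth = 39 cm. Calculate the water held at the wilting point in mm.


Step 1: Water (mm) = theta_WP * depth * 10
Step 2: Water = 0.18 * 39 * 10
Step 3: Water = 70.2 mm

70.2


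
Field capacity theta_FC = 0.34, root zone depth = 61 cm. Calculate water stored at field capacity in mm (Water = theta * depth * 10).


Step 1: Water (mm) = theta_FC * depth (cm) * 10
Step 2: Water = 0.34 * 61 * 10
Step 3: Water = 207.4 mm

207.4


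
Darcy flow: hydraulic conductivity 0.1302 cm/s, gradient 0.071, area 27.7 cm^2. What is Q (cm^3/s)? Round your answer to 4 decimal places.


Step 1: Apply Darcy's law: Q = K * i * A
Step 2: Q = 0.1302 * 0.071 * 27.7
Step 3: Q = 0.2561 cm^3/s

0.2561


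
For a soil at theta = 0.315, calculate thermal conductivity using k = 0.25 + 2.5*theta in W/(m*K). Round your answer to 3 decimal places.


Step 1: k = 0.25 + 2.5 * theta
Step 2: k = 0.25 + 2.5 * 0.315
Step 3: k = 0.25 + 0.788
Step 4: k = 1.038 W/(m*K)

1.038


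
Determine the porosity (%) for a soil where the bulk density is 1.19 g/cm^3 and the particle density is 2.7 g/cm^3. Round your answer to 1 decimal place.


Step 1: Formula: n = 100 * (1 - BD / PD)
Step 2: n = 100 * (1 - 1.19 / 2.7)
Step 3: n = 100 * (1 - 0.44074)
Step 4: n = 55.9%

55.9


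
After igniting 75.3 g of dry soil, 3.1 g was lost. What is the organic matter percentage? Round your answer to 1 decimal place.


Step 1: OM% = 100 * LOI / sample mass
Step 2: OM = 100 * 3.1 / 75.3
Step 3: OM = 4.1%

4.1


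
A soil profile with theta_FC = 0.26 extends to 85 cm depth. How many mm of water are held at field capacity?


Step 1: Water (mm) = theta_FC * depth (cm) * 10
Step 2: Water = 0.26 * 85 * 10
Step 3: Water = 221.0 mm

221.0


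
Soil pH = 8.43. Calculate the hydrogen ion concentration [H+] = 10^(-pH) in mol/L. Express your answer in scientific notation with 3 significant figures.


Step 1: [H+] = 10^(-pH)
Step 2: [H+] = 10^(-8.43)
Step 3: [H+] = 3.72e-09 mol/L

3.72e-09


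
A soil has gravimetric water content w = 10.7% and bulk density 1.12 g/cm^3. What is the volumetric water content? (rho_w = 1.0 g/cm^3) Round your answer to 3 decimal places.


Step 1: theta = (w / 100) * BD / rho_w
Step 2: theta = (10.7 / 100) * 1.12 / 1.0
Step 3: theta = 0.107 * 1.12
Step 4: theta = 0.12

0.12


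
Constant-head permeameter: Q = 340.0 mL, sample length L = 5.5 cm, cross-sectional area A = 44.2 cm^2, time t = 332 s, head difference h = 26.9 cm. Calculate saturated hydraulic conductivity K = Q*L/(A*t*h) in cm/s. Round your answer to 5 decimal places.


Step 1: K = Q * L / (A * t * h)
Step 2: Numerator = 340.0 * 5.5 = 1870.0
Step 3: Denominator = 44.2 * 332 * 26.9 = 394741.36
Step 4: K = 1870.0 / 394741.36 = 0.00474 cm/s

0.00474


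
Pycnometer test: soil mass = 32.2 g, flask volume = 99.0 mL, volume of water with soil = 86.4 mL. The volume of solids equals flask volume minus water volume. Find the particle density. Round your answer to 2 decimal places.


Step 1: Volume of solids = flask volume - water volume with soil
Step 2: V_solids = 99.0 - 86.4 = 12.6 mL
Step 3: Particle density = mass / V_solids = 32.2 / 12.6 = 2.56 g/cm^3

2.56


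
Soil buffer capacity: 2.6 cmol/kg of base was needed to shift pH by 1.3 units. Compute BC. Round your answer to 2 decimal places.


Step 1: BC = change in base / change in pH
Step 2: BC = 2.6 / 1.3
Step 3: BC = 2.0 cmol/(kg*pH unit)

2.0


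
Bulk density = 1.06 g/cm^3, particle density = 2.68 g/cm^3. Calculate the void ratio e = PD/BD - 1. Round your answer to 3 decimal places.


Step 1: e = PD / BD - 1
Step 2: e = 2.68 / 1.06 - 1
Step 3: e = 2.5283 - 1
Step 4: e = 1.528

1.528


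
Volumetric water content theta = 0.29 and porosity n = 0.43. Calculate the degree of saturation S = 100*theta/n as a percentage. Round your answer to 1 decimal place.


Step 1: S = 100 * theta_v / n
Step 2: S = 100 * 0.29 / 0.43
Step 3: S = 67.4%

67.4


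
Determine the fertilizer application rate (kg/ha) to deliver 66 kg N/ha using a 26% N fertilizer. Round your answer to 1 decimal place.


Step 1: Fertilizer rate = target N / (N content / 100)
Step 2: Rate = 66 / (26 / 100)
Step 3: Rate = 66 / 0.26
Step 4: Rate = 253.8 kg/ha

253.8


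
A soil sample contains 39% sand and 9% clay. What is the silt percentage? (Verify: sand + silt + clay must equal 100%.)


Step 1: sand + silt + clay = 100%
Step 2: silt = 100 - sand - clay
Step 3: silt = 100 - 39 - 9
Step 4: silt = 52%

52


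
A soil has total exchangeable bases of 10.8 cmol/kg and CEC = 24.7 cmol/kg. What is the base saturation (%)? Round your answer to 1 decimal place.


Step 1: BS = 100 * (sum of bases) / CEC
Step 2: BS = 100 * 10.8 / 24.7
Step 3: BS = 43.7%

43.7


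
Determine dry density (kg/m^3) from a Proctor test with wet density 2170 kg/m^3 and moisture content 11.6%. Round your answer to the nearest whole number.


Step 1: Dry density = wet density / (1 + w/100)
Step 2: Dry density = 2170 / (1 + 11.6/100)
Step 3: Dry density = 2170 / 1.116
Step 4: Dry density = 1944 kg/m^3

1944


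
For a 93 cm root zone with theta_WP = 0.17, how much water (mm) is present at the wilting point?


Step 1: Water (mm) = theta_WP * depth * 10
Step 2: Water = 0.17 * 93 * 10
Step 3: Water = 158.1 mm

158.1


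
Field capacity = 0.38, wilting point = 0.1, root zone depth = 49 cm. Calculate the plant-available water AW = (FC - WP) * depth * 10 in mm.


Step 1: Available water = (FC - WP) * depth * 10
Step 2: AW = (0.38 - 0.1) * 49 * 10
Step 3: AW = 0.28 * 49 * 10
Step 4: AW = 137.2 mm

137.2


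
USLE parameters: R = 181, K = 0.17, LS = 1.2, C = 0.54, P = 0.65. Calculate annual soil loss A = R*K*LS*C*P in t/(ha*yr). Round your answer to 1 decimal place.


Step 1: A = R * K * LS * C * P
Step 2: R * K = 181 * 0.17 = 30.77
Step 3: (R*K) * LS = 30.77 * 1.2 = 36.924
Step 4: * C * P = 36.924 * 0.54 * 0.65 = 13.0
Step 5: A = 13.0 t/(ha*yr)

13.0


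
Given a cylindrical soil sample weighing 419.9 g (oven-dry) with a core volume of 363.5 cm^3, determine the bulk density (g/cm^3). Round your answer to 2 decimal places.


Step 1: Identify the formula: BD = dry mass / volume
Step 2: Substitute values: BD = 419.9 / 363.5
Step 3: BD = 1.16 g/cm^3

1.16


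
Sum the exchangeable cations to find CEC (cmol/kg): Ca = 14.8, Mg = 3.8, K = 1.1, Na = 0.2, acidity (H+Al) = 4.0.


Step 1: CEC = Ca + Mg + K + Na + (H+Al)
Step 2: CEC = 14.8 + 3.8 + 1.1 + 0.2 + 4.0
Step 3: CEC = 23.9 cmol/kg

23.9


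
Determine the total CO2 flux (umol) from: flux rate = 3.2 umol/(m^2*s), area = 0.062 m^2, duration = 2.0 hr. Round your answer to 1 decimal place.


Step 1: Convert time to seconds: 2.0 hr * 3600 = 7200.0 s
Step 2: Total = flux * area * time_s
Step 3: Total = 3.2 * 0.062 * 7200.0
Step 4: Total = 1428.5 umol

1428.5


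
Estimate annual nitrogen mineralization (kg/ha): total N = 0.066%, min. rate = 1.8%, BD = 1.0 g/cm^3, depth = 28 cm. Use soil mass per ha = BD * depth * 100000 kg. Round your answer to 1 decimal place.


Step 1: Soil mass per ha = BD * depth * 100000 = 1.0 * 28 * 100000 = 2800000 kg
Step 2: Total N pool = soil mass * N%/100 = 2800000 * 0.066/100 = 1848.0 kg/ha
Step 3: N mineralized = N pool * rate%/100 = 1848.0 * 1.8/100 = 33.3 kg/ha/yr

33.3


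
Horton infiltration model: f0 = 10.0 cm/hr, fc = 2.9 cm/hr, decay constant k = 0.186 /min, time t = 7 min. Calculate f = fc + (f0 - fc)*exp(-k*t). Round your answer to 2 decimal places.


Step 1: f = fc + (f0 - fc) * exp(-k * t)
Step 2: exp(-0.186 * 7) = 0.271987
Step 3: f = 2.9 + (10.0 - 2.9) * 0.271987
Step 4: f = 2.9 + 7.1 * 0.271987
Step 5: f = 4.83 cm/hr

4.83


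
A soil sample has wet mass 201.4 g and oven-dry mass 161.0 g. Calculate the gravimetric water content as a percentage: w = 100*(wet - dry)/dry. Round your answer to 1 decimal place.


Step 1: Water mass = wet - dry = 201.4 - 161.0 = 40.4 g
Step 2: w = 100 * water mass / dry mass
Step 3: w = 100 * 40.4 / 161.0 = 25.1%

25.1


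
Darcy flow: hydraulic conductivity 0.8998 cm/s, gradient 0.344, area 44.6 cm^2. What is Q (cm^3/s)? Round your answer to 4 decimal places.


Step 1: Apply Darcy's law: Q = K * i * A
Step 2: Q = 0.8998 * 0.344 * 44.6
Step 3: Q = 13.8051 cm^3/s

13.8051


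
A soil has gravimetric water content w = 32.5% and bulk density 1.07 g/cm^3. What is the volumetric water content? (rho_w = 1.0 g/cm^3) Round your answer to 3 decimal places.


Step 1: theta = (w / 100) * BD / rho_w
Step 2: theta = (32.5 / 100) * 1.07 / 1.0
Step 3: theta = 0.325 * 1.07
Step 4: theta = 0.348

0.348


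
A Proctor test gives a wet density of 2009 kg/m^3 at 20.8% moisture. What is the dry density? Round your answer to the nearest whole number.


Step 1: Dry density = wet density / (1 + w/100)
Step 2: Dry density = 2009 / (1 + 20.8/100)
Step 3: Dry density = 2009 / 1.208
Step 4: Dry density = 1663 kg/m^3

1663


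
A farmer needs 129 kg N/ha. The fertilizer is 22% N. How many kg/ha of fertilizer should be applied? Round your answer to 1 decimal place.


Step 1: Fertilizer rate = target N / (N content / 100)
Step 2: Rate = 129 / (22 / 100)
Step 3: Rate = 129 / 0.22
Step 4: Rate = 586.4 kg/ha

586.4


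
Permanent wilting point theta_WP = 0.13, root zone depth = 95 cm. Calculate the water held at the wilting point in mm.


Step 1: Water (mm) = theta_WP * depth * 10
Step 2: Water = 0.13 * 95 * 10
Step 3: Water = 123.5 mm

123.5


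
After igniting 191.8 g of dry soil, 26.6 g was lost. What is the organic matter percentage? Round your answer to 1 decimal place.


Step 1: OM% = 100 * LOI / sample mass
Step 2: OM = 100 * 26.6 / 191.8
Step 3: OM = 13.9%

13.9


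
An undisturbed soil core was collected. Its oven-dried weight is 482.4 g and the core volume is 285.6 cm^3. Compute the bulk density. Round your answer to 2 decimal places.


Step 1: Identify the formula: BD = dry mass / volume
Step 2: Substitute values: BD = 482.4 / 285.6
Step 3: BD = 1.69 g/cm^3

1.69


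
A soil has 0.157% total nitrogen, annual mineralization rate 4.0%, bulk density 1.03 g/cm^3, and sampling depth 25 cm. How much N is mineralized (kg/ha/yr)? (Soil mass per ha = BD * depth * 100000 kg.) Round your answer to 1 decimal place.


Step 1: Soil mass per ha = BD * depth * 100000 = 1.03 * 25 * 100000 = 2575000 kg
Step 2: Total N pool = soil mass * N%/100 = 2575000 * 0.157/100 = 4042.75 kg/ha
Step 3: N mineralized = N pool * rate%/100 = 4042.75 * 4.0/100 = 161.7 kg/ha/yr

161.7


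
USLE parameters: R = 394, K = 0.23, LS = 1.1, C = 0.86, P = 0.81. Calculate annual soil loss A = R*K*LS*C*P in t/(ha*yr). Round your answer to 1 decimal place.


Step 1: A = R * K * LS * C * P
Step 2: R * K = 394 * 0.23 = 90.62
Step 3: (R*K) * LS = 90.62 * 1.1 = 99.682
Step 4: * C * P = 99.682 * 0.86 * 0.81 = 69.4
Step 5: A = 69.4 t/(ha*yr)

69.4


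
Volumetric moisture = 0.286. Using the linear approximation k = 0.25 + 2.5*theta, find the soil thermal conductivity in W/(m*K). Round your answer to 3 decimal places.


Step 1: k = 0.25 + 2.5 * theta
Step 2: k = 0.25 + 2.5 * 0.286
Step 3: k = 0.25 + 0.715
Step 4: k = 0.965 W/(m*K)

0.965


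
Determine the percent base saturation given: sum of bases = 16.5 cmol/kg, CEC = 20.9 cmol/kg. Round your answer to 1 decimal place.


Step 1: BS = 100 * (sum of bases) / CEC
Step 2: BS = 100 * 16.5 / 20.9
Step 3: BS = 78.9%

78.9


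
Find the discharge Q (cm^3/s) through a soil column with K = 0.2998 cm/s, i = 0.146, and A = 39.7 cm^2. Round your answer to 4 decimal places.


Step 1: Apply Darcy's law: Q = K * i * A
Step 2: Q = 0.2998 * 0.146 * 39.7
Step 3: Q = 1.7377 cm^3/s

1.7377


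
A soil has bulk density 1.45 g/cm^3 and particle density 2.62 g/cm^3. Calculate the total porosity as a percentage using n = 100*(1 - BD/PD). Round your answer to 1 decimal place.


Step 1: Formula: n = 100 * (1 - BD / PD)
Step 2: n = 100 * (1 - 1.45 / 2.62)
Step 3: n = 100 * (1 - 0.55344)
Step 4: n = 44.7%

44.7


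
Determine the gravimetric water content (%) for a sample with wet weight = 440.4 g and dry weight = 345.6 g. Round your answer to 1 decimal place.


Step 1: Water mass = wet - dry = 440.4 - 345.6 = 94.8 g
Step 2: w = 100 * water mass / dry mass
Step 3: w = 100 * 94.8 / 345.6 = 27.4%

27.4


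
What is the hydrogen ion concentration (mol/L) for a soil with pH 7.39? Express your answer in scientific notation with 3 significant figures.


Step 1: [H+] = 10^(-pH)
Step 2: [H+] = 10^(-7.39)
Step 3: [H+] = 4.07e-08 mol/L

4.07e-08


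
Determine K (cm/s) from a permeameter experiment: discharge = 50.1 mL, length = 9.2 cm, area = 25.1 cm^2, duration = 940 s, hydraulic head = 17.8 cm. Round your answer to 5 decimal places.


Step 1: K = Q * L / (A * t * h)
Step 2: Numerator = 50.1 * 9.2 = 460.92
Step 3: Denominator = 25.1 * 940 * 17.8 = 419973.2
Step 4: K = 460.92 / 419973.2 = 0.0011 cm/s

0.0011


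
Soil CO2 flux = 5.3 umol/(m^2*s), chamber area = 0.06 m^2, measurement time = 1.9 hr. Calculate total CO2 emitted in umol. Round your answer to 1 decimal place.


Step 1: Convert time to seconds: 1.9 hr * 3600 = 6840.0 s
Step 2: Total = flux * area * time_s
Step 3: Total = 5.3 * 0.06 * 6840.0
Step 4: Total = 2175.1 umol

2175.1


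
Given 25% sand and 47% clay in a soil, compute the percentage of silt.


Step 1: sand + silt + clay = 100%
Step 2: silt = 100 - sand - clay
Step 3: silt = 100 - 25 - 47
Step 4: silt = 28%

28


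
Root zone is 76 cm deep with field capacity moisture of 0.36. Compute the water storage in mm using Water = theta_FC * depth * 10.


Step 1: Water (mm) = theta_FC * depth (cm) * 10
Step 2: Water = 0.36 * 76 * 10
Step 3: Water = 273.6 mm

273.6


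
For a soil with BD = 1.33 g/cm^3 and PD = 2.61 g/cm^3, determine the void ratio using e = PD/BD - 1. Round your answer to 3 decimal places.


Step 1: e = PD / BD - 1
Step 2: e = 2.61 / 1.33 - 1
Step 3: e = 1.96241 - 1
Step 4: e = 0.962

0.962


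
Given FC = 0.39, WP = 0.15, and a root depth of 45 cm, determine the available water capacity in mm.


Step 1: Available water = (FC - WP) * depth * 10
Step 2: AW = (0.39 - 0.15) * 45 * 10
Step 3: AW = 0.24 * 45 * 10
Step 4: AW = 108.0 mm

108.0


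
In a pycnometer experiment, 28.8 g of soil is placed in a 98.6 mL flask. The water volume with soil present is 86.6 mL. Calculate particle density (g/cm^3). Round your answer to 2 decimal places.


Step 1: Volume of solids = flask volume - water volume with soil
Step 2: V_solids = 98.6 - 86.6 = 12.0 mL
Step 3: Particle density = mass / V_solids = 28.8 / 12.0 = 2.4 g/cm^3

2.4


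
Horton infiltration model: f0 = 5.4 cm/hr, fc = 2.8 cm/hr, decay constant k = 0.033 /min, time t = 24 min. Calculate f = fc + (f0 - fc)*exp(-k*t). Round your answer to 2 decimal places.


Step 1: f = fc + (f0 - fc) * exp(-k * t)
Step 2: exp(-0.033 * 24) = 0.452938
Step 3: f = 2.8 + (5.4 - 2.8) * 0.452938
Step 4: f = 2.8 + 2.6 * 0.452938
Step 5: f = 3.98 cm/hr

3.98


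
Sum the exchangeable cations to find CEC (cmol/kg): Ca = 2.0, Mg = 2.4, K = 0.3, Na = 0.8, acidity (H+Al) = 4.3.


Step 1: CEC = Ca + Mg + K + Na + (H+Al)
Step 2: CEC = 2.0 + 2.4 + 0.3 + 0.8 + 4.3
Step 3: CEC = 9.8 cmol/kg

9.8


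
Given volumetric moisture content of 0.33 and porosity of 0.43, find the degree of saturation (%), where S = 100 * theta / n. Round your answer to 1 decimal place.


Step 1: S = 100 * theta_v / n
Step 2: S = 100 * 0.33 / 0.43
Step 3: S = 76.7%

76.7


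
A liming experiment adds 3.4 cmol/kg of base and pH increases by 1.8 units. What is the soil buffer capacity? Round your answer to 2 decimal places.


Step 1: BC = change in base / change in pH
Step 2: BC = 3.4 / 1.8
Step 3: BC = 1.89 cmol/(kg*pH unit)

1.89


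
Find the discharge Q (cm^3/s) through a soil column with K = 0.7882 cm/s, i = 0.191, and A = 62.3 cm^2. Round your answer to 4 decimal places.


Step 1: Apply Darcy's law: Q = K * i * A
Step 2: Q = 0.7882 * 0.191 * 62.3
Step 3: Q = 9.379 cm^3/s

9.379


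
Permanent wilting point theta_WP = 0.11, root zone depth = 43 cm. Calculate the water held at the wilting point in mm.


Step 1: Water (mm) = theta_WP * depth * 10
Step 2: Water = 0.11 * 43 * 10
Step 3: Water = 47.3 mm

47.3


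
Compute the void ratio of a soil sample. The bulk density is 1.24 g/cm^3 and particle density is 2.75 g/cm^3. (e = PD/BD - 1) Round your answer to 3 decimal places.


Step 1: e = PD / BD - 1
Step 2: e = 2.75 / 1.24 - 1
Step 3: e = 2.21774 - 1
Step 4: e = 1.218

1.218


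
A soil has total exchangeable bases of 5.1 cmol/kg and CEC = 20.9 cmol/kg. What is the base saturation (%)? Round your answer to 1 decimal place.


Step 1: BS = 100 * (sum of bases) / CEC
Step 2: BS = 100 * 5.1 / 20.9
Step 3: BS = 24.4%

24.4


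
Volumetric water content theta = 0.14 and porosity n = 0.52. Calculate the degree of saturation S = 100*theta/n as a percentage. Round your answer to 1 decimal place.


Step 1: S = 100 * theta_v / n
Step 2: S = 100 * 0.14 / 0.52
Step 3: S = 26.9%

26.9


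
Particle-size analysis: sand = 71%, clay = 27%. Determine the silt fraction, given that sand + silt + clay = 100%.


Step 1: sand + silt + clay = 100%
Step 2: silt = 100 - sand - clay
Step 3: silt = 100 - 71 - 27
Step 4: silt = 2%

2


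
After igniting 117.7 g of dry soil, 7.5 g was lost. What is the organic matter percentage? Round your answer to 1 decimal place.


Step 1: OM% = 100 * LOI / sample mass
Step 2: OM = 100 * 7.5 / 117.7
Step 3: OM = 6.4%

6.4


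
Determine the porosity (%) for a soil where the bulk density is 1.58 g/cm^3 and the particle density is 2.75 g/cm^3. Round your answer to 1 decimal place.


Step 1: Formula: n = 100 * (1 - BD / PD)
Step 2: n = 100 * (1 - 1.58 / 2.75)
Step 3: n = 100 * (1 - 0.57455)
Step 4: n = 42.5%

42.5


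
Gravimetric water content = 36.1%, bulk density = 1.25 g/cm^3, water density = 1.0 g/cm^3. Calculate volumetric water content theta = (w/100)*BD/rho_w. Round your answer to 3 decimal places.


Step 1: theta = (w / 100) * BD / rho_w
Step 2: theta = (36.1 / 100) * 1.25 / 1.0
Step 3: theta = 0.361 * 1.25
Step 4: theta = 0.451

0.451


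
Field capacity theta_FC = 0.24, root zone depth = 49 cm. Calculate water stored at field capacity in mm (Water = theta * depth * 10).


Step 1: Water (mm) = theta_FC * depth (cm) * 10
Step 2: Water = 0.24 * 49 * 10
Step 3: Water = 117.6 mm

117.6


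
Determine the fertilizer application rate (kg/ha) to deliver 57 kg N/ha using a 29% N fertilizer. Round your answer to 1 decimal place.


Step 1: Fertilizer rate = target N / (N content / 100)
Step 2: Rate = 57 / (29 / 100)
Step 3: Rate = 57 / 0.29
Step 4: Rate = 196.6 kg/ha

196.6


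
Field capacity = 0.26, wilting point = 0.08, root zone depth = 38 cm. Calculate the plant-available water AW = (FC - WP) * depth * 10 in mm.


Step 1: Available water = (FC - WP) * depth * 10
Step 2: AW = (0.26 - 0.08) * 38 * 10
Step 3: AW = 0.18 * 38 * 10
Step 4: AW = 68.4 mm

68.4


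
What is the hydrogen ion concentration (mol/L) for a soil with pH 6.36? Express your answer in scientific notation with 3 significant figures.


Step 1: [H+] = 10^(-pH)
Step 2: [H+] = 10^(-6.36)
Step 3: [H+] = 4.37e-07 mol/L

4.37e-07


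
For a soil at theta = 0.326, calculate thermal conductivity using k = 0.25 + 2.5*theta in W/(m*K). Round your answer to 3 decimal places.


Step 1: k = 0.25 + 2.5 * theta
Step 2: k = 0.25 + 2.5 * 0.326
Step 3: k = 0.25 + 0.815
Step 4: k = 1.065 W/(m*K)

1.065


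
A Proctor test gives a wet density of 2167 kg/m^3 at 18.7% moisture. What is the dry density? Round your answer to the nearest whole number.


Step 1: Dry density = wet density / (1 + w/100)
Step 2: Dry density = 2167 / (1 + 18.7/100)
Step 3: Dry density = 2167 / 1.187
Step 4: Dry density = 1826 kg/m^3

1826


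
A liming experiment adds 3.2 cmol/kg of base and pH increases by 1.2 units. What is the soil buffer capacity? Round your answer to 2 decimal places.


Step 1: BC = change in base / change in pH
Step 2: BC = 3.2 / 1.2
Step 3: BC = 2.67 cmol/(kg*pH unit)

2.67


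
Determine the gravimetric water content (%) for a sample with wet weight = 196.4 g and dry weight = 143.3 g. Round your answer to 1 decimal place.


Step 1: Water mass = wet - dry = 196.4 - 143.3 = 53.1 g
Step 2: w = 100 * water mass / dry mass
Step 3: w = 100 * 53.1 / 143.3 = 37.1%

37.1


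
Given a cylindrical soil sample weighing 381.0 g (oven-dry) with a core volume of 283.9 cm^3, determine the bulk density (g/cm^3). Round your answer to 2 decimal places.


Step 1: Identify the formula: BD = dry mass / volume
Step 2: Substitute values: BD = 381.0 / 283.9
Step 3: BD = 1.34 g/cm^3

1.34


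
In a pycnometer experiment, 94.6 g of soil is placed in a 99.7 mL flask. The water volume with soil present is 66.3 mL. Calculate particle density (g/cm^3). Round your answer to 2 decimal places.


Step 1: Volume of solids = flask volume - water volume with soil
Step 2: V_solids = 99.7 - 66.3 = 33.4 mL
Step 3: Particle density = mass / V_solids = 94.6 / 33.4 = 2.83 g/cm^3

2.83


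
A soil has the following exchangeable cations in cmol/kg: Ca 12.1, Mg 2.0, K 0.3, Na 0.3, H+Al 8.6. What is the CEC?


Step 1: CEC = Ca + Mg + K + Na + (H+Al)
Step 2: CEC = 12.1 + 2.0 + 0.3 + 0.3 + 8.6
Step 3: CEC = 23.3 cmol/kg

23.3


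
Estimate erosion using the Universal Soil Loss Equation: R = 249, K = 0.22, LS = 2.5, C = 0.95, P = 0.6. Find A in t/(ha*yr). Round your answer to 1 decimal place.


Step 1: A = R * K * LS * C * P
Step 2: R * K = 249 * 0.22 = 54.78
Step 3: (R*K) * LS = 54.78 * 2.5 = 136.95
Step 4: * C * P = 136.95 * 0.95 * 0.6 = 78.1
Step 5: A = 78.1 t/(ha*yr)

78.1


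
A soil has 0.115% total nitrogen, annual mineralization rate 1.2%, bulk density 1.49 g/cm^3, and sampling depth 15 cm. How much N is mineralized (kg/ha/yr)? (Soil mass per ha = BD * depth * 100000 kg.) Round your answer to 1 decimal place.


Step 1: Soil mass per ha = BD * depth * 100000 = 1.49 * 15 * 100000 = 2235000 kg
Step 2: Total N pool = soil mass * N%/100 = 2235000 * 0.115/100 = 2570.25 kg/ha
Step 3: N mineralized = N pool * rate%/100 = 2570.25 * 1.2/100 = 30.8 kg/ha/yr

30.8


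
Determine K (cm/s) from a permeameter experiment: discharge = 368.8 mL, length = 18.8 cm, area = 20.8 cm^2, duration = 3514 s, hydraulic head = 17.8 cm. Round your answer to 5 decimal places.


Step 1: K = Q * L / (A * t * h)
Step 2: Numerator = 368.8 * 18.8 = 6933.44
Step 3: Denominator = 20.8 * 3514 * 17.8 = 1301023.36
Step 4: K = 6933.44 / 1301023.36 = 0.00533 cm/s

0.00533


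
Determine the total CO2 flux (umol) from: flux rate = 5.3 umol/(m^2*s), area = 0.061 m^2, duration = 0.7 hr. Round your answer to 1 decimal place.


Step 1: Convert time to seconds: 0.7 hr * 3600 = 2520.0 s
Step 2: Total = flux * area * time_s
Step 3: Total = 5.3 * 0.061 * 2520.0
Step 4: Total = 814.7 umol

814.7


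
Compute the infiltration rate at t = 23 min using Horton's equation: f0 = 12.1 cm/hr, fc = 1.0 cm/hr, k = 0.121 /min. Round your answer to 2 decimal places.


Step 1: f = fc + (f0 - fc) * exp(-k * t)
Step 2: exp(-0.121 * 23) = 0.061853
Step 3: f = 1.0 + (12.1 - 1.0) * 0.061853
Step 4: f = 1.0 + 11.1 * 0.061853
Step 5: f = 1.69 cm/hr

1.69


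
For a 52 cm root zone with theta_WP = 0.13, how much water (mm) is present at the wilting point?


Step 1: Water (mm) = theta_WP * depth * 10
Step 2: Water = 0.13 * 52 * 10
Step 3: Water = 67.6 mm

67.6


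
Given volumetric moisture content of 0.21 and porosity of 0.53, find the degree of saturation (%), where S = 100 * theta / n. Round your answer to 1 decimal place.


Step 1: S = 100 * theta_v / n
Step 2: S = 100 * 0.21 / 0.53
Step 3: S = 39.6%

39.6


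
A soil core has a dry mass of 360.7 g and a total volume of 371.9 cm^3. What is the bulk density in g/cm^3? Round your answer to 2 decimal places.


Step 1: Identify the formula: BD = dry mass / volume
Step 2: Substitute values: BD = 360.7 / 371.9
Step 3: BD = 0.97 g/cm^3

0.97


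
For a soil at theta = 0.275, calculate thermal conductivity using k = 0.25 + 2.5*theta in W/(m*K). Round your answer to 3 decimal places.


Step 1: k = 0.25 + 2.5 * theta
Step 2: k = 0.25 + 2.5 * 0.275
Step 3: k = 0.25 + 0.688
Step 4: k = 0.938 W/(m*K)

0.938


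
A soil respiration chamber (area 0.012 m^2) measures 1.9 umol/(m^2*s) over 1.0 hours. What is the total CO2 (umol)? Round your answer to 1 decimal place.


Step 1: Convert time to seconds: 1.0 hr * 3600 = 3600.0 s
Step 2: Total = flux * area * time_s
Step 3: Total = 1.9 * 0.012 * 3600.0
Step 4: Total = 82.1 umol

82.1


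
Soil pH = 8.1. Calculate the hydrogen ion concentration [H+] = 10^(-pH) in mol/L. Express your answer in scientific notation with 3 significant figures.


Step 1: [H+] = 10^(-pH)
Step 2: [H+] = 10^(-8.1)
Step 3: [H+] = 7.94e-09 mol/L

7.94e-09
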